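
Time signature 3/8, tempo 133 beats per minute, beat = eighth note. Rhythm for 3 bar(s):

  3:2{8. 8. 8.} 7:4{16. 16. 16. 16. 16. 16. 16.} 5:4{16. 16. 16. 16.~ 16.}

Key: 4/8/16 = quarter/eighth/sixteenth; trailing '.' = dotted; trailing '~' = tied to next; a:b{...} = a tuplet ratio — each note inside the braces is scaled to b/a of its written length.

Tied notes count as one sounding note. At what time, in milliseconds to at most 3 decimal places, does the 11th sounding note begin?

1. 0.0ms @ 0 + 451.128ms (1)
2. 451.128ms @ 1 + 451.128ms (1)
3. 902.256ms @ 2 + 451.128ms (1)
4. 1353.383ms @ 3 + 193.34ms (3/7)
5. 1546.724ms @ 24/7 + 193.34ms (3/7)
6. 1740.064ms @ 27/7 + 193.34ms (3/7)
7. 1933.405ms @ 30/7 + 193.34ms (3/7)
8. 2126.745ms @ 33/7 + 193.34ms (3/7)
9. 2320.086ms @ 36/7 + 193.34ms (3/7)
10. 2513.426ms @ 39/7 + 193.34ms (3/7)
11. 2706.767ms @ 6 + 270.677ms (3/5)
12. 2977.444ms @ 33/5 + 270.677ms (3/5)
13. 3248.12ms @ 36/5 + 270.677ms (3/5)
14. 3518.797ms @ 39/5 + 541.353ms (6/5)

note 11 onset = 6b = 2706.767ms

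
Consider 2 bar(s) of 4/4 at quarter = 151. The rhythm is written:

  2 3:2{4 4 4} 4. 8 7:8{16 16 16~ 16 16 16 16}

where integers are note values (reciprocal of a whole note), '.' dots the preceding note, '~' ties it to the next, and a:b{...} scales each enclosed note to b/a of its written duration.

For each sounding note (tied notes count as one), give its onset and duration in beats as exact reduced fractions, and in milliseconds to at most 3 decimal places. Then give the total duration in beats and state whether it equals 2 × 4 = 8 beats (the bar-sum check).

1) 0.0ms=0b +794.702ms=2b
2) 794.702ms=2b +264.901ms=2/3b
3) 1059.603ms=8/3b +264.901ms=2/3b
4) 1324.503ms=10/3b +264.901ms=2/3b
5) 1589.404ms=4b +596.026ms=3/2b
6) 2185.43ms=11/2b +198.675ms=1/2b
7) 2384.106ms=6b +113.529ms=2/7b
8) 2497.635ms=44/7b +113.529ms=2/7b
9) 2611.164ms=46/7b +227.058ms=4/7b
10) 2838.221ms=50/7b +113.529ms=2/7b
11) 2951.75ms=52/7b +113.529ms=2/7b
12) 3065.279ms=54/7b +113.529ms=2/7b
Σ=8b of 8 (151bpm 4/4) — PASS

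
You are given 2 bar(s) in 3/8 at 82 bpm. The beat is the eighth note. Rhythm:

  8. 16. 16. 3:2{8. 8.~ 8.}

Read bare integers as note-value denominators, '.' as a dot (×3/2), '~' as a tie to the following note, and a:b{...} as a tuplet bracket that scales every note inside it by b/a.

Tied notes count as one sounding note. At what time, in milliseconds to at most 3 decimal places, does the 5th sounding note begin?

note 5 onset = 4b = 2926.829ms

1. 0.0ms @ 0 + 1097.561ms (3/2)
2. 1097.561ms @ 3/2 + 548.78ms (3/4)
3. 1646.341ms @ 9/4 + 548.78ms (3/4)
4. 2195.122ms @ 3 + 731.707ms (1)
5. 2926.829ms @ 4 + 1463.415ms (2)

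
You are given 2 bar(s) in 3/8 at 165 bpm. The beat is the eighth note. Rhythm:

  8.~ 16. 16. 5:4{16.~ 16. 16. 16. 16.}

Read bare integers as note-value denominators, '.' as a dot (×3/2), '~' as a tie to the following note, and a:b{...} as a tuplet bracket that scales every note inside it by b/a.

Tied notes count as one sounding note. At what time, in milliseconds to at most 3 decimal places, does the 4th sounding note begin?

1. 0.0ms @ 0 + 818.182ms (9/4)
2. 818.182ms @ 9/4 + 272.727ms (3/4)
3. 1090.909ms @ 3 + 436.364ms (6/5)
4. 1527.273ms @ 21/5 + 218.182ms (3/5)
5. 1745.455ms @ 24/5 + 218.182ms (3/5)
6. 1963.636ms @ 27/5 + 218.182ms (3/5)

note 4 onset = 21/5b = 1527.273ms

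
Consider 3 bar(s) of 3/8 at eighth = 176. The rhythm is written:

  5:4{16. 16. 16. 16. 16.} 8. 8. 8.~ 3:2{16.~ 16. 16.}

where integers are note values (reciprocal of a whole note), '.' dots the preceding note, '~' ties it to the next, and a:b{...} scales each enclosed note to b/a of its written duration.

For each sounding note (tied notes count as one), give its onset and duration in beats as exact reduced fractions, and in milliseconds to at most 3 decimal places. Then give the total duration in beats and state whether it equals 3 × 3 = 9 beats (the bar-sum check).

1) 0.0ms=0b +204.545ms=3/5b
2) 204.545ms=3/5b +204.545ms=3/5b
3) 409.091ms=6/5b +204.545ms=3/5b
4) 613.636ms=9/5b +204.545ms=3/5b
5) 818.182ms=12/5b +204.545ms=3/5b
6) 1022.727ms=3b +511.364ms=3/2b
7) 1534.091ms=9/2b +511.364ms=3/2b
8) 2045.455ms=6b +852.273ms=5/2b
9) 2897.727ms=17/2b +170.455ms=1/2b
Σ=9b of 9 (176bpm 3/8) — PASS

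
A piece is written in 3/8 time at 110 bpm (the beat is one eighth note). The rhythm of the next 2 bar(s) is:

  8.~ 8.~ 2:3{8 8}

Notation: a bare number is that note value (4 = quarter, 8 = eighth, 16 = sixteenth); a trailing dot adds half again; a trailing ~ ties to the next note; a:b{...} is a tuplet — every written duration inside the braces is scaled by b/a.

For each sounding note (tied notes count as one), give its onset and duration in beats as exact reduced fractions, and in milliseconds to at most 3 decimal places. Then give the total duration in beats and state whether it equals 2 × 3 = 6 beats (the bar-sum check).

1) 0.0ms=0b +2454.545ms=9/2b
2) 2454.545ms=9/2b +818.182ms=3/2b
Σ=6b of 6 (110bpm 3/8) — PASS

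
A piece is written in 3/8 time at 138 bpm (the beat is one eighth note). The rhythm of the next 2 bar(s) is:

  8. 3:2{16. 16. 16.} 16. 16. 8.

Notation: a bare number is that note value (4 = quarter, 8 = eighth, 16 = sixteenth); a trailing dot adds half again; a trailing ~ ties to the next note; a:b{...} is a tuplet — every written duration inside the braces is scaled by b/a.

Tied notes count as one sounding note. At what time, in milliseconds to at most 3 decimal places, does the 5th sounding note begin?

note 5 onset = 3b = 1304.348ms

1. 0.0ms @ 0 + 652.174ms (3/2)
2. 652.174ms @ 3/2 + 217.391ms (1/2)
3. 869.565ms @ 2 + 217.391ms (1/2)
4. 1086.957ms @ 5/2 + 217.391ms (1/2)
5. 1304.348ms @ 3 + 326.087ms (3/4)
6. 1630.435ms @ 15/4 + 326.087ms (3/4)
7. 1956.522ms @ 9/2 + 652.174ms (3/2)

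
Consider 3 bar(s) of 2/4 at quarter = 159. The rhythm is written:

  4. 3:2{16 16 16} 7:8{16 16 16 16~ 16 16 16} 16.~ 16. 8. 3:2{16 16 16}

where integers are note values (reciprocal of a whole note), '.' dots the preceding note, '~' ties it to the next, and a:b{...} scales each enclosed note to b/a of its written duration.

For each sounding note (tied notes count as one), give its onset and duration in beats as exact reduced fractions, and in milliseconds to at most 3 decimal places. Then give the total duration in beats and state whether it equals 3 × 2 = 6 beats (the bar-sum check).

1) 0.0ms=0b +566.038ms=3/2b
2) 566.038ms=3/2b +62.893ms=1/6b
3) 628.931ms=5/3b +62.893ms=1/6b
4) 691.824ms=11/6b +62.893ms=1/6b
5) 754.717ms=2b +107.817ms=2/7b
6) 862.534ms=16/7b +107.817ms=2/7b
7) 970.35ms=18/7b +107.817ms=2/7b
8) 1078.167ms=20/7b +215.633ms=4/7b
9) 1293.801ms=24/7b +107.817ms=2/7b
10) 1401.617ms=26/7b +107.817ms=2/7b
11) 1509.434ms=4b +283.019ms=3/4b
12) 1792.453ms=19/4b +283.019ms=3/4b
13) 2075.472ms=11/2b +62.893ms=1/6b
14) 2138.365ms=17/3b +62.893ms=1/6b
15) 2201.258ms=35/6b +62.893ms=1/6b
Σ=6b of 6 (159bpm 2/4) — PASS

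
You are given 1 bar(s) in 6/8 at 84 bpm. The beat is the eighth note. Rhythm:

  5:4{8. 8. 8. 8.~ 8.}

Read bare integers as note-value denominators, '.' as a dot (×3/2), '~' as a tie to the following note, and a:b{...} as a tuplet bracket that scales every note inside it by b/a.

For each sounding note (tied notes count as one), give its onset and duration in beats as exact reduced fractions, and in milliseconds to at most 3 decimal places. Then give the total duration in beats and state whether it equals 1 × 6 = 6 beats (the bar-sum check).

1) 0.0ms=0b +857.143ms=6/5b
2) 857.143ms=6/5b +857.143ms=6/5b
3) 1714.286ms=12/5b +857.143ms=6/5b
4) 2571.429ms=18/5b +1714.286ms=12/5b
Σ=6b of 6 (84bpm 6/8) — PASS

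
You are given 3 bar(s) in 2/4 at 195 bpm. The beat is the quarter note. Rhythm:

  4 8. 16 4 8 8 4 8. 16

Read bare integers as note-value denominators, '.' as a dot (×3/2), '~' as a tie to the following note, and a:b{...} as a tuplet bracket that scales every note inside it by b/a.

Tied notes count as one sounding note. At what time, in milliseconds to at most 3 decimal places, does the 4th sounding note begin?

1. 0.0ms @ 0 + 307.692ms (1)
2. 307.692ms @ 1 + 230.769ms (3/4)
3. 538.462ms @ 7/4 + 76.923ms (1/4)
4. 615.385ms @ 2 + 307.692ms (1)
5. 923.077ms @ 3 + 153.846ms (1/2)
6. 1076.923ms @ 7/2 + 153.846ms (1/2)
7. 1230.769ms @ 4 + 307.692ms (1)
8. 1538.462ms @ 5 + 230.769ms (3/4)
9. 1769.231ms @ 23/4 + 76.923ms (1/4)

note 4 onset = 2b = 615.385ms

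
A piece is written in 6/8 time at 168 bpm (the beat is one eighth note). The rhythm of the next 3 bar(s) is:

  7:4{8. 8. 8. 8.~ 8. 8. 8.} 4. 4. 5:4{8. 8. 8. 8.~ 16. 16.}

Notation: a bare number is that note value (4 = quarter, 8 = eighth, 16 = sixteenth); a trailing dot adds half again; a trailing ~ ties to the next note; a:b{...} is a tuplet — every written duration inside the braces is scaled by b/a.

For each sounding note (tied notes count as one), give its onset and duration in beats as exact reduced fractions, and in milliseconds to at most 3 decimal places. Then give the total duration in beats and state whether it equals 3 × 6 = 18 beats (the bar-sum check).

1) 0.0ms=0b +306.122ms=6/7b
2) 306.122ms=6/7b +306.122ms=6/7b
3) 612.245ms=12/7b +306.122ms=6/7b
4) 918.367ms=18/7b +612.245ms=12/7b
5) 1530.612ms=30/7b +306.122ms=6/7b
6) 1836.735ms=36/7b +306.122ms=6/7b
7) 2142.857ms=6b +1071.429ms=3b
8) 3214.286ms=9b +1071.429ms=3b
9) 4285.714ms=12b +428.571ms=6/5b
10) 4714.286ms=66/5b +428.571ms=6/5b
11) 5142.857ms=72/5b +428.571ms=6/5b
12) 5571.429ms=78/5b +642.857ms=9/5b
13) 6214.286ms=87/5b +214.286ms=3/5b
Σ=18b of 18 (168bpm 6/8) — PASS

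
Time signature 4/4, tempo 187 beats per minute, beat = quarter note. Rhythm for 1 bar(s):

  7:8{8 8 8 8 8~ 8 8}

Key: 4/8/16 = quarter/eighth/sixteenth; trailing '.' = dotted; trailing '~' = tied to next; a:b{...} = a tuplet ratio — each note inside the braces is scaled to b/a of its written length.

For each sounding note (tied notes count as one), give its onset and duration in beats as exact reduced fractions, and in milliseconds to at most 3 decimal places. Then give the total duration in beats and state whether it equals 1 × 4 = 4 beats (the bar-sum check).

1) 0.0ms=0b +183.346ms=4/7b
2) 183.346ms=4/7b +183.346ms=4/7b
3) 366.692ms=8/7b +183.346ms=4/7b
4) 550.038ms=12/7b +183.346ms=4/7b
5) 733.384ms=16/7b +366.692ms=8/7b
6) 1100.076ms=24/7b +183.346ms=4/7b
Σ=4b of 4 (187bpm 4/4) — PASS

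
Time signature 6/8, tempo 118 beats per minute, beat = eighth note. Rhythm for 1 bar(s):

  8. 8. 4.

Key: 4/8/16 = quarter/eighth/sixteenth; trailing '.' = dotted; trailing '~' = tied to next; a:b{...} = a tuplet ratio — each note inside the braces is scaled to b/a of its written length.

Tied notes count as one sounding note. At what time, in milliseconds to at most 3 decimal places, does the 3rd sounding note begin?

1. 0.0ms @ 0 + 762.712ms (3/2)
2. 762.712ms @ 3/2 + 762.712ms (3/2)
3. 1525.424ms @ 3 + 1525.424ms (3)

note 3 onset = 3b = 1525.424ms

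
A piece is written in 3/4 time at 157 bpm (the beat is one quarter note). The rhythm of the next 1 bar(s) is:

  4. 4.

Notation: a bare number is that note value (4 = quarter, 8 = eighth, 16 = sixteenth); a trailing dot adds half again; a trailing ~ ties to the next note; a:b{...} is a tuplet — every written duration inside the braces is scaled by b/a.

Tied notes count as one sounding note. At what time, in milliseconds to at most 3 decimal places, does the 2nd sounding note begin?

1. 0.0ms @ 0 + 573.248ms (3/2)
2. 573.248ms @ 3/2 + 573.248ms (3/2)

note 2 onset = 3/2b = 573.248ms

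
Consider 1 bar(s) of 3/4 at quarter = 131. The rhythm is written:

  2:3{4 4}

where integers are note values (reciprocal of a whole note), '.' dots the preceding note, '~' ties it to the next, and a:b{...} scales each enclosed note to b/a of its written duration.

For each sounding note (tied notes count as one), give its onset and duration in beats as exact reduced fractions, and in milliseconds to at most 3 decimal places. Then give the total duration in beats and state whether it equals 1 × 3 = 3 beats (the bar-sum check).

1) 0.0ms=0b +687.023ms=3/2b
2) 687.023ms=3/2b +687.023ms=3/2b
Σ=3b of 3 (131bpm 3/4) — PASS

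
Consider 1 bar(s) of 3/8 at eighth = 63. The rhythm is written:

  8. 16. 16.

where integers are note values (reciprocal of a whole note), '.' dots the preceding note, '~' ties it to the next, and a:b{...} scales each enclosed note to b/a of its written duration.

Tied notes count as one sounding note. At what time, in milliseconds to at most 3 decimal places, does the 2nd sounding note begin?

note 2 onset = 3/2b = 1428.571ms

1. 0.0ms @ 0 + 1428.571ms (3/2)
2. 1428.571ms @ 3/2 + 714.286ms (3/4)
3. 2142.857ms @ 9/4 + 714.286ms (3/4)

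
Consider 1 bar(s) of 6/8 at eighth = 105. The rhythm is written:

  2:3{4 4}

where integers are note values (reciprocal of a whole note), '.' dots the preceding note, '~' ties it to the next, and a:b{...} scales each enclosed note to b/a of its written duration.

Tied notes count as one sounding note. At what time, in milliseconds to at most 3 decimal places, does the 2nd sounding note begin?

note 2 onset = 3b = 1714.286ms

1. 0.0ms @ 0 + 1714.286ms (3)
2. 1714.286ms @ 3 + 1714.286ms (3)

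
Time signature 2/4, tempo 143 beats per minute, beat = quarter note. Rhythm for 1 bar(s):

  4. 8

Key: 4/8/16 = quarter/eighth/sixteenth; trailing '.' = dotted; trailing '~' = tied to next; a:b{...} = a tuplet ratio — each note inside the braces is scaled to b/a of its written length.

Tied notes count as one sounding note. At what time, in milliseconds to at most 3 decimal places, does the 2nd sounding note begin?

note 2 onset = 3/2b = 629.371ms

1. 0.0ms @ 0 + 629.371ms (3/2)
2. 629.371ms @ 3/2 + 209.79ms (1/2)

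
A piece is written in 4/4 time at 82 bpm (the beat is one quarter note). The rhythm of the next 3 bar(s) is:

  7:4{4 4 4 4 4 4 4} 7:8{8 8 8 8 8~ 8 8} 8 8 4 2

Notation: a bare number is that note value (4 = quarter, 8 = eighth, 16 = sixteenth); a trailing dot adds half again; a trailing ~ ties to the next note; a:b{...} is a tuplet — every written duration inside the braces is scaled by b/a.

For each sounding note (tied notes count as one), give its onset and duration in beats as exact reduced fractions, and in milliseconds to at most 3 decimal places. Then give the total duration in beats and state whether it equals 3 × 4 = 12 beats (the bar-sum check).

1) 0.0ms=0b +418.118ms=4/7b
2) 418.118ms=4/7b +418.118ms=4/7b
3) 836.237ms=8/7b +418.118ms=4/7b
4) 1254.355ms=12/7b +418.118ms=4/7b
5) 1672.474ms=16/7b +418.118ms=4/7b
6) 2090.592ms=20/7b +418.118ms=4/7b
7) 2508.711ms=24/7b +418.118ms=4/7b
8) 2926.829ms=4b +418.118ms=4/7b
9) 3344.948ms=32/7b +418.118ms=4/7b
10) 3763.066ms=36/7b +418.118ms=4/7b
11) 4181.185ms=40/7b +418.118ms=4/7b
12) 4599.303ms=44/7b +836.237ms=8/7b
13) 5435.54ms=52/7b +418.118ms=4/7b
14) 5853.659ms=8b +365.854ms=1/2b
15) 6219.512ms=17/2b +365.854ms=1/2b
16) 6585.366ms=9b +731.707ms=1b
17) 7317.073ms=10b +1463.415ms=2b
Σ=12b of 12 (82bpm 4/4) — PASS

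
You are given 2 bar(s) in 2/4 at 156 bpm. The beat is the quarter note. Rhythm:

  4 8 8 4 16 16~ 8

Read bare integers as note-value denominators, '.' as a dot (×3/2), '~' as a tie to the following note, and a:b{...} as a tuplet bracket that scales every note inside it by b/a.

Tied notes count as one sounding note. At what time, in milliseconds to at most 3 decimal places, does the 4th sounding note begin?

1. 0.0ms @ 0 + 384.615ms (1)
2. 384.615ms @ 1 + 192.308ms (1/2)
3. 576.923ms @ 3/2 + 192.308ms (1/2)
4. 769.231ms @ 2 + 384.615ms (1)
5. 1153.846ms @ 3 + 96.154ms (1/4)
6. 1250.0ms @ 13/4 + 288.462ms (3/4)

note 4 onset = 2b = 769.231ms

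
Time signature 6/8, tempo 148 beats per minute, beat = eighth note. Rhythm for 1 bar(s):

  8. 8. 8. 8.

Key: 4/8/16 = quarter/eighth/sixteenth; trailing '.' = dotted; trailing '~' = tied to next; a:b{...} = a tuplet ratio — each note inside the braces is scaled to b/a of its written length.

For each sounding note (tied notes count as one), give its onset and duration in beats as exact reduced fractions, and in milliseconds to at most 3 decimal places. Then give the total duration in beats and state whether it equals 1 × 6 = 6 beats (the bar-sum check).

1) 0.0ms=0b +608.108ms=3/2b
2) 608.108ms=3/2b +608.108ms=3/2b
3) 1216.216ms=3b +608.108ms=3/2b
4) 1824.324ms=9/2b +608.108ms=3/2b
Σ=6b of 6 (148bpm 6/8) — PASS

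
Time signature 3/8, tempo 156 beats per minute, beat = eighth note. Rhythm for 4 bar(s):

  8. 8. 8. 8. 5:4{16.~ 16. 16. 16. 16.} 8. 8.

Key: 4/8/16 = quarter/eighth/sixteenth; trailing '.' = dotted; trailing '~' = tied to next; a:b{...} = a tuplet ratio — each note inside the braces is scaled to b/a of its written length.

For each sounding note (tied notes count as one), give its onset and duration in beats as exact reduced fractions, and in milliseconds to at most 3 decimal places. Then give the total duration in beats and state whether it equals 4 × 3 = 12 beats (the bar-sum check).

1) 0.0ms=0b +576.923ms=3/2b
2) 576.923ms=3/2b +576.923ms=3/2b
3) 1153.846ms=3b +576.923ms=3/2b
4) 1730.769ms=9/2b +576.923ms=3/2b
5) 2307.692ms=6b +461.538ms=6/5b
6) 2769.231ms=36/5b +230.769ms=3/5b
7) 3000.0ms=39/5b +230.769ms=3/5b
8) 3230.769ms=42/5b +230.769ms=3/5b
9) 3461.538ms=9b +576.923ms=3/2b
10) 4038.462ms=21/2b +576.923ms=3/2b
Σ=12b of 12 (156bpm 3/8) — PASS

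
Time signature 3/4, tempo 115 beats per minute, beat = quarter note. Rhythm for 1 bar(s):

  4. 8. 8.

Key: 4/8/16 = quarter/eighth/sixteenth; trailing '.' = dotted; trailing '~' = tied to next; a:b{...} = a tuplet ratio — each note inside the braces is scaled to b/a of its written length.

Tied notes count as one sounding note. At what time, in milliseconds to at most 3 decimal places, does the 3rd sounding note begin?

note 3 onset = 9/4b = 1173.913ms

1. 0.0ms @ 0 + 782.609ms (3/2)
2. 782.609ms @ 3/2 + 391.304ms (3/4)
3. 1173.913ms @ 9/4 + 391.304ms (3/4)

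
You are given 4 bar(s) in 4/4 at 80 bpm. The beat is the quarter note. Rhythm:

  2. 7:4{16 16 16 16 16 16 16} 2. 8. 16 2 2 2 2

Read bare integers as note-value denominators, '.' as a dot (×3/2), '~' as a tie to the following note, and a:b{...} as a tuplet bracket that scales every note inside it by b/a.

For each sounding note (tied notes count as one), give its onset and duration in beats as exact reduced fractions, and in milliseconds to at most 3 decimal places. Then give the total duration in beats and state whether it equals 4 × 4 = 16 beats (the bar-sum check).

1) 0.0ms=0b +2250.0ms=3b
2) 2250.0ms=3b +107.143ms=1/7b
3) 2357.143ms=22/7b +107.143ms=1/7b
4) 2464.286ms=23/7b +107.143ms=1/7b
5) 2571.429ms=24/7b +107.143ms=1/7b
6) 2678.571ms=25/7b +107.143ms=1/7b
7) 2785.714ms=26/7b +107.143ms=1/7b
8) 2892.857ms=27/7b +107.143ms=1/7b
9) 3000.0ms=4b +2250.0ms=3b
10) 5250.0ms=7b +562.5ms=3/4b
11) 5812.5ms=31/4b +187.5ms=1/4b
12) 6000.0ms=8b +1500.0ms=2b
13) 7500.0ms=10b +1500.0ms=2b
14) 9000.0ms=12b +1500.0ms=2b
15) 10500.0ms=14b +1500.0ms=2b
Σ=16b of 16 (80bpm 4/4) — PASS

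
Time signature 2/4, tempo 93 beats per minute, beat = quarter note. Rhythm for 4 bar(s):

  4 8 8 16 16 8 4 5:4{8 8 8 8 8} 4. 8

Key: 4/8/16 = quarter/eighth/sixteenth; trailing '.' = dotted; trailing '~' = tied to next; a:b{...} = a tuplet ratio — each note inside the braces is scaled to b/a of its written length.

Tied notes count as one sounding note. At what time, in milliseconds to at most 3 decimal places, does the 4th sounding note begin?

1. 0.0ms @ 0 + 645.161ms (1)
2. 645.161ms @ 1 + 322.581ms (1/2)
3. 967.742ms @ 3/2 + 322.581ms (1/2)
4. 1290.323ms @ 2 + 161.29ms (1/4)
5. 1451.613ms @ 9/4 + 161.29ms (1/4)
6. 1612.903ms @ 5/2 + 322.581ms (1/2)
7. 1935.484ms @ 3 + 645.161ms (1)
8. 2580.645ms @ 4 + 258.065ms (2/5)
9. 2838.71ms @ 22/5 + 258.065ms (2/5)
10. 3096.774ms @ 24/5 + 258.065ms (2/5)
11. 3354.839ms @ 26/5 + 258.065ms (2/5)
12. 3612.903ms @ 28/5 + 258.065ms (2/5)
13. 3870.968ms @ 6 + 967.742ms (3/2)
14. 4838.71ms @ 15/2 + 322.581ms (1/2)

note 4 onset = 2b = 1290.323ms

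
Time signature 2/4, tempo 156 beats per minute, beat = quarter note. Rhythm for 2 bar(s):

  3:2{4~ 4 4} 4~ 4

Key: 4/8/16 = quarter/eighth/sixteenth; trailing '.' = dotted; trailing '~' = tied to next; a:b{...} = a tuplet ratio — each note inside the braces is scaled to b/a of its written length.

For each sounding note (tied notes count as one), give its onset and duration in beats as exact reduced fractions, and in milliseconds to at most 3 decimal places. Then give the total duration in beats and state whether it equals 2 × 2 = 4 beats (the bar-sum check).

1) 0.0ms=0b +512.821ms=4/3b
2) 512.821ms=4/3b +256.41ms=2/3b
3) 769.231ms=2b +769.231ms=2b
Σ=4b of 4 (156bpm 2/4) — PASS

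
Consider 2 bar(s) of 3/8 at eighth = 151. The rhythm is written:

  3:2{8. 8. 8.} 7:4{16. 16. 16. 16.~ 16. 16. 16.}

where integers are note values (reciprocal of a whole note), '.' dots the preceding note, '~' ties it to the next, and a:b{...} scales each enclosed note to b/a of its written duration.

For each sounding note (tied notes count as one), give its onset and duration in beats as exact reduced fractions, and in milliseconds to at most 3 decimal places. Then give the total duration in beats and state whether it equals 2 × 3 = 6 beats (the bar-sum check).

1) 0.0ms=0b +397.351ms=1b
2) 397.351ms=1b +397.351ms=1b
3) 794.702ms=2b +397.351ms=1b
4) 1192.053ms=3b +170.293ms=3/7b
5) 1362.346ms=24/7b +170.293ms=3/7b
6) 1532.64ms=27/7b +170.293ms=3/7b
7) 1702.933ms=30/7b +340.587ms=6/7b
8) 2043.519ms=36/7b +170.293ms=3/7b
9) 2213.813ms=39/7b +170.293ms=3/7b
Σ=6b of 6 (151bpm 3/8) — PASS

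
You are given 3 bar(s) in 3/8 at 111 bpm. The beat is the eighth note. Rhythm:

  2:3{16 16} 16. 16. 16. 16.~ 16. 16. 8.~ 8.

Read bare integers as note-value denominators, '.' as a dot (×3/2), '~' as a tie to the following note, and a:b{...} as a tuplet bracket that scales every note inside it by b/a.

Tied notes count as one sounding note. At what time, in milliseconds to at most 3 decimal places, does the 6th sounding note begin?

note 6 onset = 15/4b = 2027.027ms

1. 0.0ms @ 0 + 405.405ms (3/4)
2. 405.405ms @ 3/4 + 405.405ms (3/4)
3. 810.811ms @ 3/2 + 405.405ms (3/4)
4. 1216.216ms @ 9/4 + 405.405ms (3/4)
5. 1621.622ms @ 3 + 405.405ms (3/4)
6. 2027.027ms @ 15/4 + 810.811ms (3/2)
7. 2837.838ms @ 21/4 + 405.405ms (3/4)
8. 3243.243ms @ 6 + 1621.622ms (3)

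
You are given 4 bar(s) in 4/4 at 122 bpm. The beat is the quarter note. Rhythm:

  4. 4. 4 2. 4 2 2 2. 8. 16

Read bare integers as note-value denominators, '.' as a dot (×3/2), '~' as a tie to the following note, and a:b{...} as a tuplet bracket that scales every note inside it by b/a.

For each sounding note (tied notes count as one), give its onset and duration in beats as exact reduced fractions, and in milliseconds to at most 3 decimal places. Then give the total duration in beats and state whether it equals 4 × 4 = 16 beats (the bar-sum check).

1) 0.0ms=0b +737.705ms=3/2b
2) 737.705ms=3/2b +737.705ms=3/2b
3) 1475.41ms=3b +491.803ms=1b
4) 1967.213ms=4b +1475.41ms=3b
5) 3442.623ms=7b +491.803ms=1b
6) 3934.426ms=8b +983.607ms=2b
7) 4918.033ms=10b +983.607ms=2b
8) 5901.639ms=12b +1475.41ms=3b
9) 7377.049ms=15b +368.852ms=3/4b
10) 7745.902ms=63/4b +122.951ms=1/4b
Σ=16b of 16 (122bpm 4/4) — PASS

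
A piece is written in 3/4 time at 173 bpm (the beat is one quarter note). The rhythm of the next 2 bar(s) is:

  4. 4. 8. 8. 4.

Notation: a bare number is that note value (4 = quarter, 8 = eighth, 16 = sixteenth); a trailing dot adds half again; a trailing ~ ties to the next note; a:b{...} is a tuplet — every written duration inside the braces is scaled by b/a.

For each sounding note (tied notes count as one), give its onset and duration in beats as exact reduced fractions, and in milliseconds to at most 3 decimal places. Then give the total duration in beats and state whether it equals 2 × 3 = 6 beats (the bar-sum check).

1) 0.0ms=0b +520.231ms=3/2b
2) 520.231ms=3/2b +520.231ms=3/2b
3) 1040.462ms=3b +260.116ms=3/4b
4) 1300.578ms=15/4b +260.116ms=3/4b
5) 1560.694ms=9/2b +520.231ms=3/2b
Σ=6b of 6 (173bpm 3/4) — PASS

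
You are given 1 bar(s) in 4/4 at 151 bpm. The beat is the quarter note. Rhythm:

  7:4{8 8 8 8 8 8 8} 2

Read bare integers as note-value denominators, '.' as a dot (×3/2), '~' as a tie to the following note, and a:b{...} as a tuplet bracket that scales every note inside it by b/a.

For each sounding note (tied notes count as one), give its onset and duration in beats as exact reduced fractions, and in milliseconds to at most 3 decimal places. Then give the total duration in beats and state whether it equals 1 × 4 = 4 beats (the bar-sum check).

1) 0.0ms=0b +113.529ms=2/7b
2) 113.529ms=2/7b +113.529ms=2/7b
3) 227.058ms=4/7b +113.529ms=2/7b
4) 340.587ms=6/7b +113.529ms=2/7b
5) 454.115ms=8/7b +113.529ms=2/7b
6) 567.644ms=10/7b +113.529ms=2/7b
7) 681.173ms=12/7b +113.529ms=2/7b
8) 794.702ms=2b +794.702ms=2b
Σ=4b of 4 (151bpm 4/4) — PASS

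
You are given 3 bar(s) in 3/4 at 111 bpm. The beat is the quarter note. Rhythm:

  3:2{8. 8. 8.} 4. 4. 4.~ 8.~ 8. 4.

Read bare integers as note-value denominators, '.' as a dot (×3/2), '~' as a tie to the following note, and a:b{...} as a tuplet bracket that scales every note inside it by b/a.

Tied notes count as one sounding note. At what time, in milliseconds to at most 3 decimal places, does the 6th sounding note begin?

1. 0.0ms @ 0 + 270.27ms (1/2)
2. 270.27ms @ 1/2 + 270.27ms (1/2)
3. 540.541ms @ 1 + 270.27ms (1/2)
4. 810.811ms @ 3/2 + 810.811ms (3/2)
5. 1621.622ms @ 3 + 810.811ms (3/2)
6. 2432.432ms @ 9/2 + 1621.622ms (3)
7. 4054.054ms @ 15/2 + 810.811ms (3/2)

note 6 onset = 9/2b = 2432.432ms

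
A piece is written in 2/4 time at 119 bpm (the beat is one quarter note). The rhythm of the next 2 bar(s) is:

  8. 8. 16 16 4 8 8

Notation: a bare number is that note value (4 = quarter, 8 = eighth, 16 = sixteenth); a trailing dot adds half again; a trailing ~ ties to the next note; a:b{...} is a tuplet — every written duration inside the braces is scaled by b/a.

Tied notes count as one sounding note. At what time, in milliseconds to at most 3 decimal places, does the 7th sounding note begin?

note 7 onset = 7/2b = 1764.706ms

1. 0.0ms @ 0 + 378.151ms (3/4)
2. 378.151ms @ 3/4 + 378.151ms (3/4)
3. 756.303ms @ 3/2 + 126.05ms (1/4)
4. 882.353ms @ 7/4 + 126.05ms (1/4)
5. 1008.403ms @ 2 + 504.202ms (1)
6. 1512.605ms @ 3 + 252.101ms (1/2)
7. 1764.706ms @ 7/2 + 252.101ms (1/2)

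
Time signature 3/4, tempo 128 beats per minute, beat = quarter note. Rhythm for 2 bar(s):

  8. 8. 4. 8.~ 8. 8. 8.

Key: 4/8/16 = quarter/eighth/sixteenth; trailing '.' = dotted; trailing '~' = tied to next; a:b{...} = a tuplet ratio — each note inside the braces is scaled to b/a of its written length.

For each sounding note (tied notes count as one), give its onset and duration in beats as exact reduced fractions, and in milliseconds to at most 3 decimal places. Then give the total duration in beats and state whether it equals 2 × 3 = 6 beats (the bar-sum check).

1) 0.0ms=0b +351.562ms=3/4b
2) 351.562ms=3/4b +351.562ms=3/4b
3) 703.125ms=3/2b +703.125ms=3/2b
4) 1406.25ms=3b +703.125ms=3/2b
5) 2109.375ms=9/2b +351.562ms=3/4b
6) 2460.938ms=21/4b +351.562ms=3/4b
Σ=6b of 6 (128bpm 3/4) — PASS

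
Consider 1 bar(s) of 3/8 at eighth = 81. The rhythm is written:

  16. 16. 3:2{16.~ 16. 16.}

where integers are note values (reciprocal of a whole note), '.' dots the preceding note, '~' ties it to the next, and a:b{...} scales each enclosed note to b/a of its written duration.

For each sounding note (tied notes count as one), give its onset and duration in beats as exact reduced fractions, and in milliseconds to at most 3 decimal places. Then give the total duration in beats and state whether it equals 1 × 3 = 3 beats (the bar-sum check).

1) 0.0ms=0b +555.556ms=3/4b
2) 555.556ms=3/4b +555.556ms=3/4b
3) 1111.111ms=3/2b +740.741ms=1b
4) 1851.852ms=5/2b +370.37ms=1/2b
Σ=3b of 3 (81bpm 3/8) — PASS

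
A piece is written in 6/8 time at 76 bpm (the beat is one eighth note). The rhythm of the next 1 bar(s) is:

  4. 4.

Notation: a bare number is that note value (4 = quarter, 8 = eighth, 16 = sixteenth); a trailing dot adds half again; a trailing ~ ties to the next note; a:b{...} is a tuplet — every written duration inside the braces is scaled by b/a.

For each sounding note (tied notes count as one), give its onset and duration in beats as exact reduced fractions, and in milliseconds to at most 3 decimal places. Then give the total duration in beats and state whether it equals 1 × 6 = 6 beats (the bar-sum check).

1) 0.0ms=0b +2368.421ms=3b
2) 2368.421ms=3b +2368.421ms=3b
Σ=6b of 6 (76bpm 6/8) — PASS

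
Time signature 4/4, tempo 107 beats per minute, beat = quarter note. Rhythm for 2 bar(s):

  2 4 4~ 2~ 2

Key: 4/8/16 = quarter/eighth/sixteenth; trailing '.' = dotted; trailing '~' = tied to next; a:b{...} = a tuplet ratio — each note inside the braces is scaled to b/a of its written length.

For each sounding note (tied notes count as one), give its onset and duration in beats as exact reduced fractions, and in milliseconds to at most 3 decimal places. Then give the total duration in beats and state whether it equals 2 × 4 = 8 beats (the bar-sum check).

1) 0.0ms=0b +1121.495ms=2b
2) 1121.495ms=2b +560.748ms=1b
3) 1682.243ms=3b +2803.738ms=5b
Σ=8b of 8 (107bpm 4/4) — PASS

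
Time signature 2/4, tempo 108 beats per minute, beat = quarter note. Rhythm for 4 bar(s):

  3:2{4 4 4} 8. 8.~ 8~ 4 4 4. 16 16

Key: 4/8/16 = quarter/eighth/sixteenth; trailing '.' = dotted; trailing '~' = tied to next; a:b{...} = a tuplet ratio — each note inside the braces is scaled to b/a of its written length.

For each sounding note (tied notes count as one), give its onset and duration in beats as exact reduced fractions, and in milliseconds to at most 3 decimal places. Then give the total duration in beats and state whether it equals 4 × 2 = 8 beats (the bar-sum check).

1) 0.0ms=0b +370.37ms=2/3b
2) 370.37ms=2/3b +370.37ms=2/3b
3) 740.741ms=4/3b +370.37ms=2/3b
4) 1111.111ms=2b +416.667ms=3/4b
5) 1527.778ms=11/4b +1250.0ms=9/4b
6) 2777.778ms=5b +555.556ms=1b
7) 3333.333ms=6b +833.333ms=3/2b
8) 4166.667ms=15/2b +138.889ms=1/4b
9) 4305.556ms=31/4b +138.889ms=1/4b
Σ=8b of 8 (108bpm 2/4) — PASS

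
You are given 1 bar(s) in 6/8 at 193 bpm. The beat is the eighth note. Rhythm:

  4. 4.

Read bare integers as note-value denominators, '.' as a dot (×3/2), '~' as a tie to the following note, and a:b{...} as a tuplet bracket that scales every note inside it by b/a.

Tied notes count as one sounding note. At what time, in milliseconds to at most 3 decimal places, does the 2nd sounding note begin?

1. 0.0ms @ 0 + 932.642ms (3)
2. 932.642ms @ 3 + 932.642ms (3)

note 2 onset = 3b = 932.642ms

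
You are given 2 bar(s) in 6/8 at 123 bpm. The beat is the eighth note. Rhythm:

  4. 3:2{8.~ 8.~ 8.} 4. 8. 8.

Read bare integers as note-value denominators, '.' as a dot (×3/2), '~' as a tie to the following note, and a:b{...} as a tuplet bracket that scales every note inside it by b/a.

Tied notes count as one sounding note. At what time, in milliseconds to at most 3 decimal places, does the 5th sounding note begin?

1. 0.0ms @ 0 + 1463.415ms (3)
2. 1463.415ms @ 3 + 1463.415ms (3)
3. 2926.829ms @ 6 + 1463.415ms (3)
4. 4390.244ms @ 9 + 731.707ms (3/2)
5. 5121.951ms @ 21/2 + 731.707ms (3/2)

note 5 onset = 21/2b = 5121.951ms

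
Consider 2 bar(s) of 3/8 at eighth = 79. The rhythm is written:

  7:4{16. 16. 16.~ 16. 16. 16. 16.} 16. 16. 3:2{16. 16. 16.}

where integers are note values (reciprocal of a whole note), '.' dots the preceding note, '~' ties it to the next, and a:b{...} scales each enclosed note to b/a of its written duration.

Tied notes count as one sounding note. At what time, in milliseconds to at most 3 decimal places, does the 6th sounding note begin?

1. 0.0ms @ 0 + 325.497ms (3/7)
2. 325.497ms @ 3/7 + 325.497ms (3/7)
3. 650.995ms @ 6/7 + 650.995ms (6/7)
4. 1301.989ms @ 12/7 + 325.497ms (3/7)
5. 1627.486ms @ 15/7 + 325.497ms (3/7)
6. 1952.984ms @ 18/7 + 325.497ms (3/7)
7. 2278.481ms @ 3 + 569.62ms (3/4)
8. 2848.101ms @ 15/4 + 569.62ms (3/4)
9. 3417.722ms @ 9/2 + 379.747ms (1/2)
10. 3797.468ms @ 5 + 379.747ms (1/2)
11. 4177.215ms @ 11/2 + 379.747ms (1/2)

note 6 onset = 18/7b = 1952.984ms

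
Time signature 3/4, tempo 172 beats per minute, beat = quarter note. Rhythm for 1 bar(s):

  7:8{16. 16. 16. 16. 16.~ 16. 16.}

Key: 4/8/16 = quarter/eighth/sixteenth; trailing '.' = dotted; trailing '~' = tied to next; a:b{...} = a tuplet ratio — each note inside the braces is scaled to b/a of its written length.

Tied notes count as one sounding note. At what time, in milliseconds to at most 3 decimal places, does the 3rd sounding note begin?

1. 0.0ms @ 0 + 149.502ms (3/7)
2. 149.502ms @ 3/7 + 149.502ms (3/7)
3. 299.003ms @ 6/7 + 149.502ms (3/7)
4. 448.505ms @ 9/7 + 149.502ms (3/7)
5. 598.007ms @ 12/7 + 299.003ms (6/7)
6. 897.01ms @ 18/7 + 149.502ms (3/7)

note 3 onset = 6/7b = 299.003ms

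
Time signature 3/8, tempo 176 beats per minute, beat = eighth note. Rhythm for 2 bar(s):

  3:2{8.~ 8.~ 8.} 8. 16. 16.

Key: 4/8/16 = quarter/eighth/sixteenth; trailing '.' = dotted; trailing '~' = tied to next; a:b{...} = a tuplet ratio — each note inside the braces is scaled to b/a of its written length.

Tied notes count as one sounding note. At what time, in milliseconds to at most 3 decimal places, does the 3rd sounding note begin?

1. 0.0ms @ 0 + 1022.727ms (3)
2. 1022.727ms @ 3 + 511.364ms (3/2)
3. 1534.091ms @ 9/2 + 255.682ms (3/4)
4. 1789.773ms @ 21/4 + 255.682ms (3/4)

note 3 onset = 9/2b = 1534.091ms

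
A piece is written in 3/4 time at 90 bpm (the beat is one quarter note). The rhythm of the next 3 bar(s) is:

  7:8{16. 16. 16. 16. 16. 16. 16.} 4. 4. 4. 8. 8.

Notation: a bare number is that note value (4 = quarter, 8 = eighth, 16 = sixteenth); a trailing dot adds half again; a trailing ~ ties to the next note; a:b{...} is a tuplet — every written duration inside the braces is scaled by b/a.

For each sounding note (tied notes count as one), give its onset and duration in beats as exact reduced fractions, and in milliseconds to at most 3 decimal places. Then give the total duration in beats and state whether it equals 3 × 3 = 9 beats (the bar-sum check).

1) 0.0ms=0b +285.714ms=3/7b
2) 285.714ms=3/7b +285.714ms=3/7b
3) 571.429ms=6/7b +285.714ms=3/7b
4) 857.143ms=9/7b +285.714ms=3/7b
5) 1142.857ms=12/7b +285.714ms=3/7b
6) 1428.571ms=15/7b +285.714ms=3/7b
7) 1714.286ms=18/7b +285.714ms=3/7b
8) 2000.0ms=3b +1000.0ms=3/2b
9) 3000.0ms=9/2b +1000.0ms=3/2b
10) 4000.0ms=6b +1000.0ms=3/2b
11) 5000.0ms=15/2b +500.0ms=3/4b
12) 5500.0ms=33/4b +500.0ms=3/4b
Σ=9b of 9 (90bpm 3/4) — PASS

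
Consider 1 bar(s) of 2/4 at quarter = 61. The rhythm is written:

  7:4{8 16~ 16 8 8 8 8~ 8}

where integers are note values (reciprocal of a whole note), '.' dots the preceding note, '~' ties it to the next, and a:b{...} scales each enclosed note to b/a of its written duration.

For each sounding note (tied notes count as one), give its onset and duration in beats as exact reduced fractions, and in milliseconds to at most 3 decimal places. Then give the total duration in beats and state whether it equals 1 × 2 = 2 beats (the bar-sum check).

1) 0.0ms=0b +281.03ms=2/7b
2) 281.03ms=2/7b +281.03ms=2/7b
3) 562.061ms=4/7b +281.03ms=2/7b
4) 843.091ms=6/7b +281.03ms=2/7b
5) 1124.122ms=8/7b +281.03ms=2/7b
6) 1405.152ms=10/7b +562.061ms=4/7b
Σ=2b of 2 (61bpm 2/4) — PASS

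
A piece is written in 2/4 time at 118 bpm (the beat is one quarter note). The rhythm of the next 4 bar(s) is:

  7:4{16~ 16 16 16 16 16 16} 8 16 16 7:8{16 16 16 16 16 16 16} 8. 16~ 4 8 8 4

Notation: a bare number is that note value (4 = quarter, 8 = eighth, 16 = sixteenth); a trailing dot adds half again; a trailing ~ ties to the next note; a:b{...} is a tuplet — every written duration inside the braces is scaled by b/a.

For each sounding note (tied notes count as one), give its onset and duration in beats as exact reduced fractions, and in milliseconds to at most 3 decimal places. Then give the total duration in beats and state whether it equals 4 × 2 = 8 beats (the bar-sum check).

1) 0.0ms=0b +145.278ms=2/7b
2) 145.278ms=2/7b +72.639ms=1/7b
3) 217.918ms=3/7b +72.639ms=1/7b
4) 290.557ms=4/7b +72.639ms=1/7b
5) 363.196ms=5/7b +72.639ms=1/7b
6) 435.835ms=6/7b +72.639ms=1/7b
7) 508.475ms=1b +254.237ms=1/2b
8) 762.712ms=3/2b +127.119ms=1/4b
9) 889.831ms=7/4b +127.119ms=1/4b
10) 1016.949ms=2b +145.278ms=2/7b
11) 1162.228ms=16/7b +145.278ms=2/7b
12) 1307.506ms=18/7b +145.278ms=2/7b
13) 1452.785ms=20/7b +145.278ms=2/7b
14) 1598.063ms=22/7b +145.278ms=2/7b
15) 1743.341ms=24/7b +145.278ms=2/7b
16) 1888.62ms=26/7b +145.278ms=2/7b
17) 2033.898ms=4b +381.356ms=3/4b
18) 2415.254ms=19/4b +635.593ms=5/4b
19) 3050.847ms=6b +254.237ms=1/2b
20) 3305.085ms=13/2b +254.237ms=1/2b
21) 3559.322ms=7b +508.475ms=1b
Σ=8b of 8 (118bpm 2/4) — PASS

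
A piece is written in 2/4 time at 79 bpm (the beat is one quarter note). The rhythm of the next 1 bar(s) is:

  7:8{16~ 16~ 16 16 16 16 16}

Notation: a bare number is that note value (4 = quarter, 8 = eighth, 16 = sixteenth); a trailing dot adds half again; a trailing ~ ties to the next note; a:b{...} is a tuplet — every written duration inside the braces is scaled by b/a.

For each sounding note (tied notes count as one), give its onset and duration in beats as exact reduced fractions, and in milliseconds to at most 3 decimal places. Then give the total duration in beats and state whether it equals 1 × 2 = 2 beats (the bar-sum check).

1) 0.0ms=0b +650.995ms=6/7b
2) 650.995ms=6/7b +216.998ms=2/7b
3) 867.993ms=8/7b +216.998ms=2/7b
4) 1084.991ms=10/7b +216.998ms=2/7b
5) 1301.989ms=12/7b +216.998ms=2/7b
Σ=2b of 2 (79bpm 2/4) — PASS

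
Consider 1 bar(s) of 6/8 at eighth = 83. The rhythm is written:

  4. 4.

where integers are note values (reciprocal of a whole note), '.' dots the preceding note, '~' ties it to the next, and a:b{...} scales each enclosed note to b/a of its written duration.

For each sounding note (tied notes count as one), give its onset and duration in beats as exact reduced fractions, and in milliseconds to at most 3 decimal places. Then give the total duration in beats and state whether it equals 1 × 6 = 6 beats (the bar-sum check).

1) 0.0ms=0b +2168.675ms=3b
2) 2168.675ms=3b +2168.675ms=3b
Σ=6b of 6 (83bpm 6/8) — PASS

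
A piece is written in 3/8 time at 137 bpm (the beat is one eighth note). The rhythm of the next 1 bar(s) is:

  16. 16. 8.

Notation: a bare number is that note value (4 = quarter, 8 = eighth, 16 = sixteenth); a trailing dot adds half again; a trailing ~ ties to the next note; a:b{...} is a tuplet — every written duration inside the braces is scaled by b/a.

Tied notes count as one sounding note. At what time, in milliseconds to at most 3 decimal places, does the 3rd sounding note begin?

note 3 onset = 3/2b = 656.934ms

1. 0.0ms @ 0 + 328.467ms (3/4)
2. 328.467ms @ 3/4 + 328.467ms (3/4)
3. 656.934ms @ 3/2 + 656.934ms (3/2)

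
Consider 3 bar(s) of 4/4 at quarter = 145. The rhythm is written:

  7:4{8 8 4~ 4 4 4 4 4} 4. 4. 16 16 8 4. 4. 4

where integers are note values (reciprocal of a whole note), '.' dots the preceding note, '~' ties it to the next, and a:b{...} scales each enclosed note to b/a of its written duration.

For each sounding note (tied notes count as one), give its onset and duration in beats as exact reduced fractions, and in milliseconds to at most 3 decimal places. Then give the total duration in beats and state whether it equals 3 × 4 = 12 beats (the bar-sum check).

1) 0.0ms=0b +118.227ms=2/7b
2) 118.227ms=2/7b +118.227ms=2/7b
3) 236.453ms=4/7b +472.906ms=8/7b
4) 709.36ms=12/7b +236.453ms=4/7b
5) 945.813ms=16/7b +236.453ms=4/7b
6) 1182.266ms=20/7b +236.453ms=4/7b
7) 1418.719ms=24/7b +236.453ms=4/7b
8) 1655.172ms=4b +620.69ms=3/2b
9) 2275.862ms=11/2b +620.69ms=3/2b
10) 2896.552ms=7b +103.448ms=1/4b
11) 3000.0ms=29/4b +103.448ms=1/4b
12) 3103.448ms=15/2b +206.897ms=1/2b
13) 3310.345ms=8b +620.69ms=3/2b
14) 3931.034ms=19/2b +620.69ms=3/2b
15) 4551.724ms=11b +413.793ms=1b
Σ=12b of 12 (145bpm 4/4) — PASS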